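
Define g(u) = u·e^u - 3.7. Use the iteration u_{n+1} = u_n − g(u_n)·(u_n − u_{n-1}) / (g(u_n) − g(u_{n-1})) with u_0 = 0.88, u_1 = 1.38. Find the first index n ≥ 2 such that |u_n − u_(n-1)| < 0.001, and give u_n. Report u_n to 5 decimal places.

g(0.88) = -1.5784083, g(1.38) = 1.7853642
u_2 = 1.3800000 − 1.7853642·(0.5000000)/(3.3637725) = 1.1146188;  |Δ| = 0.2653812
g(1.1146188) = -0.3021897
u_3 = 1.1146188 − (-0.3021897)·(-0.2653812)/(-2.0875540) = 1.1530348;  |Δ| = 0.0384160
g(1.1530348) = -0.0474259
u_4 = 1.1530348 − (-0.0474259)·(0.0384160)/(0.2547639) = 1.1601861;  |Δ| = 0.0071514
g(1.1601861) = 0.0016054
u_5 = 1.1601861 − 0.0016054·(0.0071514)/(0.0490312) = 1.1599520;  |Δ| = 0.0002341
|u_5 − u_4| = 0.0002341 < 0.001

n = 5, u_n = 1.15995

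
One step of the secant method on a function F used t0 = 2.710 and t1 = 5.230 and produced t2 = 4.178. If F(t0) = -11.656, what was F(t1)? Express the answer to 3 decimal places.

The secant line through (2.710, -11.656) and (5.230, F(t1)) crosses zero at t2 = 4.178.
So (2.710, -11.656), (5.230, F(t1)), (4.178, 0) are collinear:
F(t1) = -11.656 · (5.230 − 4.178) / (2.710 − 4.178) = -11.656 · (1.05200)/(-1.46800) = 8.35294

8.353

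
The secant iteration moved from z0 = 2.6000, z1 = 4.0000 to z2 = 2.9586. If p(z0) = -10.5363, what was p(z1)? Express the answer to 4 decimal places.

30.5982

The secant line through (2.6000, -10.5363) and (4.0000, p(z1)) crosses zero at z2 = 2.9586.
So (2.6000, -10.5363), (4.0000, p(z1)), (2.9586, 0) are collinear:
p(z1) = -10.5363 · (4.0000 − 2.9586) / (2.6000 − 2.9586) = -10.5363 · (1.041400)/(-0.358600) = 30.598167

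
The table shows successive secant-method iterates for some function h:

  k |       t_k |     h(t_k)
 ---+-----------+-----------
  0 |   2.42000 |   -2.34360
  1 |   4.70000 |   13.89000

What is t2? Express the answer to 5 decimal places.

t2 = 4.70000 − 13.89000·(4.70000 − 2.42000) / (13.89000 − (-2.34360))
   = 4.70000 − (31.6692000)/(16.2336000) = 2.7491573

2.74916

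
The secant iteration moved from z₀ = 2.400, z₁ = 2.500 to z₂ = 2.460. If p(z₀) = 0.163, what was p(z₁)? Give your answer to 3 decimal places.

-0.109

The secant line through (2.400, 0.163) and (2.500, p(z₁)) crosses zero at z₂ = 2.460.
So (2.400, 0.163), (2.500, p(z₁)), (2.460, 0) are collinear:
p(z₁) = 0.163 · (2.500 − 2.460) / (2.400 − 2.460) = 0.163 · (0.04000)/(-0.06000) = -0.10867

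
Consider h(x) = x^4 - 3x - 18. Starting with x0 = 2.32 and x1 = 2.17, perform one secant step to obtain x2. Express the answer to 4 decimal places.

h(2.32) = 4.010230, h(2.17) = -2.336261
x2 = 2.170000 − (-2.336261)·(2.170000 − 2.320000) / (-2.336261 − 4.010230) = 2.170000 − (0.350439)/(-6.346491) = 2.225218

2.2252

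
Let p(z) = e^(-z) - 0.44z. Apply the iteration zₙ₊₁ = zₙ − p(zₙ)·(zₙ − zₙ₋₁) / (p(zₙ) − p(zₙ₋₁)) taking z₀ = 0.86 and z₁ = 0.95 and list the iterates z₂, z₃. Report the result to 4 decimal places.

p(0.86) = 0.044762, p(0.95) = -0.031259
z₂ = 0.950000 − (-0.031259)·(0.950000 − 0.860000) / (-0.031259 − 0.044762) = 0.950000 − (-0.002813)/(-0.076021) = 0.912993
p(0.912993) = -0.000396
z₃ = 0.912993 − (-0.000396)·(0.912993 − 0.950000) / (-0.000396 − (-0.031259)) = 0.912993 − (0.000015)/(0.030863) = 0.912519

0.9130, 0.9125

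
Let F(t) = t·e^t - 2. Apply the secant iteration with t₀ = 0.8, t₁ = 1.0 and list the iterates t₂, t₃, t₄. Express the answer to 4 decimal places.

0.8468, 0.8520, 0.8526

F(0.8) = -0.219567, F(1.0) = 0.718282
t₂ = 1.000000 − 0.718282·(1.000000 − 0.800000) / (0.718282 − (-0.219567)) = 1.000000 − (0.143656)/(0.937849) = 0.846824
F(0.846824) = -0.025015
t₃ = 0.846824 − (-0.025015)·(0.846824 − 1.000000) / (-0.025015 − 0.718282) = 0.846824 − (0.003832)/(-0.743297) = 0.851979
F(0.851979) = -0.002723
t₄ = 0.851979 − (-0.002723)·(0.851979 − 0.846824) / (-0.002723 − (-0.025015)) = 0.851979 − (-0.000014)/(0.022292) = 0.852608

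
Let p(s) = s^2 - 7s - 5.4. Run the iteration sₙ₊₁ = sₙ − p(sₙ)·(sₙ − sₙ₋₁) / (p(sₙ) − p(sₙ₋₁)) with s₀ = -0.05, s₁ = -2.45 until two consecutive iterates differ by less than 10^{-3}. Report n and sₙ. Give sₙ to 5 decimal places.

p(-0.05) = -5.0475000, p(-2.45) = 17.7525000
s₂ = -2.4500000 − 17.7525000·(-2.4000000)/(22.8000000) = -0.5813158;  |Δ| = 1.8686842
p(-0.5813158) = -0.9928614
s₃ = -0.5813158 − (-0.9928614)·(1.8686842)/(-18.7453614) = -0.6802920;  |Δ| = 0.0989762
p(-0.6802920) = -0.1751590
s₄ = -0.6802920 − (-0.1751590)·(-0.0989762)/(0.8177025) = -0.7014935;  |Δ| = 0.0212016
p(-0.7014935) = 0.0025480
s₅ = -0.7014935 − 0.0025480·(-0.0212016)/(0.1777069) = -0.7011896;  |Δ| = 0.0003040
|s₅ − s₄| = 0.0003040 < 10^{-3}

n = 5, sₙ = -0.70119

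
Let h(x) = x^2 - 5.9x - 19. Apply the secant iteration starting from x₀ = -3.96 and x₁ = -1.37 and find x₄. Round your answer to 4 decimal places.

h(-3.96) = 20.045600, h(-1.37) = -9.040100
x₂ = -1.370000 − (-9.040100)·(-1.370000 − (-3.960000)) / (-9.040100 − 20.045600) = -1.370000 − (-23.413859)/(-29.085700) = -2.174996
h(-2.174996) = -1.436921
x₃ = -2.174996 − (-1.436921)·(-2.174996 − (-1.370000)) / (-1.436921 − (-9.040100)) = -2.174996 − (1.156715)/(7.603179) = -2.327131
h(-2.327131) = 0.145614
x₄ = -2.327131 − 0.145614·(-2.327131 − (-2.174996)) / (0.145614 − (-1.436921)) = -2.327131 − (-0.022153)/(1.582534) = -2.313133

-2.3131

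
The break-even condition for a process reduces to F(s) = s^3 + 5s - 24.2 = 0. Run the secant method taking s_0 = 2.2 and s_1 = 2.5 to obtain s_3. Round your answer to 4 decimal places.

F(2.2) = -2.552000, F(2.5) = 3.925000
s_2 = 2.500000 − 3.925000·(2.500000 − 2.200000) / (3.925000 − (-2.552000)) = 2.500000 − (1.177500)/(6.477000) = 2.318203
F(2.318203) = -0.150814
s_3 = 2.318203 − (-0.150814)·(2.318203 − 2.500000) / (-0.150814 − 3.925000) = 2.318203 − (0.027418)/(-4.075814) = 2.324930

2.3249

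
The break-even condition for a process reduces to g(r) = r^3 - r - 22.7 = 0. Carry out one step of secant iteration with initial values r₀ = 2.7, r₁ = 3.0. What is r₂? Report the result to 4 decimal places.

g(2.7) = -5.717000, g(3.0) = 1.300000
r₂ = 3.000000 − 1.300000·(3.000000 − 2.700000) / (1.300000 − (-5.717000)) = 3.000000 − (0.390000)/(7.017000) = 2.944421

2.9444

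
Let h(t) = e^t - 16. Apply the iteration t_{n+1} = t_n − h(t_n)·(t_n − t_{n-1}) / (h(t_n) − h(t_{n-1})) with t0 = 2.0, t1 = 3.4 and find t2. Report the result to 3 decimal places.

h(2.0) = -8.61094, h(3.4) = 13.96410
t2 = 3.40000 − 13.96410·(3.40000 − 2.00000) / (13.96410 − (-8.61094)) = 3.40000 − (19.54974)/(22.57504) = 2.53401

2.534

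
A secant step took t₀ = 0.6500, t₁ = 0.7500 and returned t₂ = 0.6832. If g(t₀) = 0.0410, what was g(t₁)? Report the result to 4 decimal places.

The secant line through (0.6500, 0.0410) and (0.7500, g(t₁)) crosses zero at t₂ = 0.6832.
So (0.6500, 0.0410), (0.7500, g(t₁)), (0.6832, 0) are collinear:
g(t₁) = 0.0410 · (0.7500 − 0.6832) / (0.6500 − 0.6832) = 0.0410 · (0.066800)/(-0.033200) = -0.082494

-0.0825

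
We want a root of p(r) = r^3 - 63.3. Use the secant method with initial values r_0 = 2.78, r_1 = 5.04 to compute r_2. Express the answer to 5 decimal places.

3.66702

p(2.78) = -41.8150480, p(5.04) = 64.7240640
r_2 = 5.0400000 − 64.7240640·(5.0400000 − 2.7800000) / (64.7240640 − (-41.8150480)) = 5.0400000 − (146.2763846)/(106.5391120) = 3.6670170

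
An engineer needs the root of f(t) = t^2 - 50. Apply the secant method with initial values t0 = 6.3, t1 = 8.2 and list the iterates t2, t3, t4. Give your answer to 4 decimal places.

f(6.3) = -10.310000, f(8.2) = 17.240000
t2 = 8.200000 − 17.240000·(8.200000 − 6.300000) / (17.240000 − (-10.310000)) = 8.200000 − (32.756000)/(27.550000) = 7.011034
f(7.011034) = -0.845395
t3 = 7.011034 − (-0.845395)·(7.011034 − 8.200000) / (-0.845395 − 17.240000) = 7.011034 − (1.005146)/(-18.085395) = 7.066612
f(7.066612) = -0.062991
t4 = 7.066612 − (-0.062991)·(7.066612 − 7.011034) / (-0.062991 − (-0.845395)) = 7.066612 − (-0.003501)/(0.782404) = 7.071087

7.0110, 7.0666, 7.0711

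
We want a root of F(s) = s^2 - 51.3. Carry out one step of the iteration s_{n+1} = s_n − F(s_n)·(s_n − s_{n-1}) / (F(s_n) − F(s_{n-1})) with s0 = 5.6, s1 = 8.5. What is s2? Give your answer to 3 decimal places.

F(5.6) = -19.94000, F(8.5) = 20.95000
s2 = 8.50000 − 20.95000·(8.50000 − 5.60000) / (20.95000 − (-19.94000)) = 8.50000 − (60.75500)/(40.89000) = 7.01418

7.014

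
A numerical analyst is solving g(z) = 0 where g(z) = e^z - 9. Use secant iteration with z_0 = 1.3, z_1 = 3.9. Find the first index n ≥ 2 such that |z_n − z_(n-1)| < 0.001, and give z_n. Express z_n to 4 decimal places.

g(1.3) = -5.330703, g(3.9) = 40.402449
z_2 = 3.900000 − 40.402449·(2.600000)/(45.733152) = 1.603059;  |Δ| = 2.296941
g(1.603059) = -4.031795
z_3 = 1.603059 − (-4.031795)·(-2.296941)/(-44.434244) = 1.811474;  |Δ| = 0.208416
g(1.811474) = -2.880537
z_4 = 1.811474 − (-2.880537)·(0.208416)/(1.151258) = 2.332947;  |Δ| = 0.521472
g(2.332947) = 1.308272
z_5 = 2.332947 − 1.308272·(0.521472)/(4.188809) = 2.170078;  |Δ| = 0.162869
g(2.170078) = -0.241037
z_6 = 2.170078 − (-0.241037)·(-0.162869)/(-1.549309) = 2.195416;  |Δ| = 0.025339
g(2.195416) = -0.016260
z_7 = 2.195416 − (-0.016260)·(0.025339)/(0.224776) = 2.197249;  |Δ| = 0.001833
g(2.197249) = 0.000222
z_8 = 2.197249 − 0.000222·(0.001833)/(0.016482) = 2.197225;  |Δ| = 0.000025
|z_8 − z_7| = 0.000025 < 0.001

n = 8, z_n = 2.1972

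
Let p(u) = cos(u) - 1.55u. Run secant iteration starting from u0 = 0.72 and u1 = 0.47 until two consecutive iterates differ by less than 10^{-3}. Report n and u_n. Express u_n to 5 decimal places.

n = 4, u_n = 0.55001

p(0.72) = -0.3641943, p(0.47) = 0.1630683
u2 = 0.4700000 − 0.1630683·(-0.2500000)/(0.5272626) = 0.5473184;  |Δ| = 0.0773184
p(0.5473184) = 0.0055797
u3 = 0.5473184 − 0.0055797·(0.0773184)/(-0.1574886) = 0.5500577;  |Δ| = 0.0027393
p(0.5500577) = -0.0000950
u4 = 0.5500577 − (-0.0000950)·(0.0027393)/(-0.0056747) = 0.5500118;  |Δ| = 0.0000459
|u4 − u3| = 0.0000459 < 10^{-3}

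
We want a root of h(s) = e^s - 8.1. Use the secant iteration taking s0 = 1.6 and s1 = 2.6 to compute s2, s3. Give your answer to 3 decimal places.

h(1.6) = -3.14697, h(2.6) = 5.36374
s2 = 2.60000 − 5.36374·(2.60000 − 1.60000) / (5.36374 − (-3.14697)) = 2.60000 − (5.36374)/(8.51071) = 1.96977
h(1.96977) = -0.93100
s3 = 1.96977 − (-0.93100)·(1.96977 − 2.60000) / (-0.93100 − 5.36374) = 1.96977 − (0.58675)/(-6.29474) = 2.06298

1.970, 2.063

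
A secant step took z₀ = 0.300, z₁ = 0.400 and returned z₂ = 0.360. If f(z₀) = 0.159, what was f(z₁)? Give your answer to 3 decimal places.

-0.106

The secant line through (0.300, 0.159) and (0.400, f(z₁)) crosses zero at z₂ = 0.360.
So (0.300, 0.159), (0.400, f(z₁)), (0.360, 0) are collinear:
f(z₁) = 0.159 · (0.400 − 0.360) / (0.300 − 0.360) = 0.159 · (0.04000)/(-0.06000) = -0.10600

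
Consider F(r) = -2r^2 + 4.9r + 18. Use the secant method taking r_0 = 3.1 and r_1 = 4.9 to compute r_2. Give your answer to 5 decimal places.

F(3.1) = 13.9700000, F(4.9) = -6.0100000
r_2 = 4.9000000 − (-6.0100000)·(4.9000000 − 3.1000000) / (-6.0100000 − 13.9700000) = 4.9000000 − (-10.8180000)/(-19.9800000) = 4.3585586

4.35856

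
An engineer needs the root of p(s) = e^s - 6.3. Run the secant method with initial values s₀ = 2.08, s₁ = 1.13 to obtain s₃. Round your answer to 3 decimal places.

1.877

p(2.08) = 1.70447, p(1.13) = -3.20434
s₂ = 1.13000 − (-3.20434)·(1.13000 − 2.08000) / (-3.20434 − 1.70447) = 1.13000 − (3.04413)/(-4.90881) = 1.75013
p(1.75013) = -0.54462
s₃ = 1.75013 − (-0.54462)·(1.75013 − 1.13000) / (-0.54462 − (-3.20434)) = 1.75013 − (-0.33774)/(2.65972) = 1.87712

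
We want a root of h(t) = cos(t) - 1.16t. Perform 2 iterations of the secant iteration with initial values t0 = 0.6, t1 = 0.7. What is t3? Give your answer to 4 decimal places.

0.6737

h(0.6) = 0.129336, h(0.7) = -0.047158
t2 = 0.700000 − (-0.047158)·(0.700000 − 0.600000) / (-0.047158 − 0.129336) = 0.700000 − (-0.004716)/(-0.176493) = 0.673281
h(0.673281) = 0.000775
t3 = 0.673281 − 0.000775·(0.673281 − 0.700000) / (0.000775 − (-0.047158)) = 0.673281 − (-0.000021)/(0.047932) = 0.673712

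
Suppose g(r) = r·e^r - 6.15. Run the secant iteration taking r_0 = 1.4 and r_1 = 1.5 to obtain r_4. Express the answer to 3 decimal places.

g(1.4) = -0.47272, g(1.5) = 0.57253
r_2 = 1.50000 − 0.57253·(1.50000 − 1.40000) / (0.57253 − (-0.47272)) = 1.50000 − (0.05725)/(1.04525) = 1.44523
g(1.44523) = -0.01819
r_3 = 1.44523 − (-0.01819)·(1.44523 − 1.50000) / (-0.01819 − 0.57253) = 1.44523 − (0.00100)/(-0.59072) = 1.44691
g(1.44691) = -0.00067
r_4 = 1.44691 − (-0.00067)·(1.44691 − 1.44523) / (-0.00067 − (-0.01819)) = 1.44691 − (0.00000)/(0.01752) = 1.44698

1.447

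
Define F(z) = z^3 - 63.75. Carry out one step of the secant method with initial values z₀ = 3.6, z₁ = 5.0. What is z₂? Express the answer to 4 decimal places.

3.9055

F(3.6) = -17.094000, F(5.0) = 61.250000
z₂ = 5.000000 − 61.250000·(5.000000 − 3.600000) / (61.250000 − (-17.094000)) = 5.000000 − (85.750000)/(78.344000) = 3.905468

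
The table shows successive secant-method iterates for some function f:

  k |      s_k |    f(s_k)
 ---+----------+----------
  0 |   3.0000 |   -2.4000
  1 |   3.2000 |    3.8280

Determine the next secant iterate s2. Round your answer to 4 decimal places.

3.0771

s2 = 3.2000 − 3.8280·(3.2000 − 3.0000) / (3.8280 − (-2.4000))
   = 3.2000 − (0.765600)/(6.228000) = 3.077071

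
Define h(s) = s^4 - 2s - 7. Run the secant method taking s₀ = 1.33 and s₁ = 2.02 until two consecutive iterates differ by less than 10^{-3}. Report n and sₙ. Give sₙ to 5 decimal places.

h(1.33) = -6.5309928, h(2.02) = 5.6096642
s₂ = 2.0200000 − 5.6096642·(0.6900000)/(12.1406570) = 1.7011813;  |Δ| = 0.3188187
h(1.7011813) = -2.0270232
s₃ = 1.7011813 − (-2.0270232)·(-0.3188187)/(-7.6366874) = 1.7858061;  |Δ| = 0.0846248
h(1.7858061) = -0.4012319
s₄ = 1.7858061 − (-0.4012319)·(0.0846248)/(1.6257913) = 1.8066908;  |Δ| = 0.0208847
h(1.8066908) = 0.0411733
s₅ = 1.8066908 − 0.0411733·(0.0208847)/(0.4424053) = 1.8047471;  |Δ| = 0.0019437
h(1.8047471) = -0.0007150
s₆ = 1.8047471 − (-0.0007150)·(-0.0019437)/(-0.0418883) = 1.8047803;  |Δ| = 0.0000332
|s₆ − s₅| = 0.0000332 < 10^{-3}

n = 6, sₙ = 1.80478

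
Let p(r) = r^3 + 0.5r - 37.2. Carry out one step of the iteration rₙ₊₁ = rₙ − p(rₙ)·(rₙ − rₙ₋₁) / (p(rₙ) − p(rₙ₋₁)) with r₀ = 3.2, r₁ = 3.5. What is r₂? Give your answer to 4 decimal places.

3.2828

p(3.2) = -2.832000, p(3.5) = 7.425000
r₂ = 3.500000 − 7.425000·(3.500000 − 3.200000) / (7.425000 − (-2.832000)) = 3.500000 − (2.227500)/(10.257000) = 3.282831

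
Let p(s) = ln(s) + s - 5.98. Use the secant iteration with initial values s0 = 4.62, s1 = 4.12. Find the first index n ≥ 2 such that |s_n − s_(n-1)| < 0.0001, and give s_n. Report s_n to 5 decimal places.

n = 4, s_n = 4.48031

p(4.62) = 0.1703947, p(4.12) = -0.4441468
s2 = 4.1200000 − (-0.4441468)·(-0.5000000)/(-0.6145415) = 4.4813644;  |Δ| = 0.3613644
p(4.4813644) = 0.0012919
s3 = 4.4813644 − 0.0012919·(0.3613644)/(0.4454388) = 4.4803163;  |Δ| = 0.0010481
p(4.4803163) = 0.0000099
s4 = 4.4803163 − 0.0000099·(-0.0010481)/(-0.0012820) = 4.4803082;  |Δ| = 0.0000081
|s4 − s3| = 0.0000081 < 0.0001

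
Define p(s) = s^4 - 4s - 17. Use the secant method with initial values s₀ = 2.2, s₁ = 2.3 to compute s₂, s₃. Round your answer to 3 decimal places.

2.257, 2.259

p(2.2) = -2.37440, p(2.3) = 1.78410
s₂ = 2.30000 − 1.78410·(2.30000 − 2.20000) / (1.78410 − (-2.37440)) = 2.30000 − (0.17841)/(4.15850) = 2.25710
p(2.25710) = -0.07457
s₃ = 2.25710 − (-0.07457)·(2.25710 − 2.30000) / (-0.07457 − 1.78410) = 2.25710 − (0.00320)/(-1.85867) = 2.25882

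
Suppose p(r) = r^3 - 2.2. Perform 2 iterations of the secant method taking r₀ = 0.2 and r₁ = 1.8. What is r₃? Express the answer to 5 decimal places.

1.11825

p(0.2) = -2.1920000, p(1.8) = 3.6320000
r₂ = 1.8000000 − 3.6320000·(1.8000000 − 0.2000000) / (3.6320000 − (-2.1920000)) = 1.8000000 − (5.8112000)/(5.8240000) = 0.8021978
p(0.8021978) = -1.6837686
r₃ = 0.8021978 − (-1.6837686)·(0.8021978 − 1.8000000) / (-1.6837686 − 3.6320000) = 0.8021978 − (1.6800680)/(-5.3157686) = 1.1182514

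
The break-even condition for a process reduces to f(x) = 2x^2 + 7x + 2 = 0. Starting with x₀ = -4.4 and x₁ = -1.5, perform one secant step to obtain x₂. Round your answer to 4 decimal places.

-2.3333

f(-4.4) = 9.920000, f(-1.5) = -4.000000
x₂ = -1.500000 − (-4.000000)·(-1.500000 − (-4.400000)) / (-4.000000 − 9.920000) = -1.500000 − (-11.600000)/(-13.920000) = -2.333333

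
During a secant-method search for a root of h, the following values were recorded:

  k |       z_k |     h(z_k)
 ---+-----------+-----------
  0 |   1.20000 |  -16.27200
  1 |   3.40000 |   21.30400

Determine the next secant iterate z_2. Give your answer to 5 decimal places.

z_2 = 3.40000 − 21.30400·(3.40000 − 1.20000) / (21.30400 − (-16.27200))
   = 3.40000 − (46.8688000)/(37.5760000) = 2.1526932

2.15269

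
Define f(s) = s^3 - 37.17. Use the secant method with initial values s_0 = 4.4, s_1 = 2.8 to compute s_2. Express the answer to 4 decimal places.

f(4.4) = 48.014000, f(2.8) = -15.218000
s_2 = 2.800000 − (-15.218000)·(2.800000 − 4.400000) / (-15.218000 − 48.014000) = 2.800000 − (24.348800)/(-63.232000) = 3.185071

3.1851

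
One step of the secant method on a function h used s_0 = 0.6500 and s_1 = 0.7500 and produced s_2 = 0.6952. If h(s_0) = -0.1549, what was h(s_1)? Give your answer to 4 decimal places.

0.1878

The secant line through (0.6500, -0.1549) and (0.7500, h(s_1)) crosses zero at s_2 = 0.6952.
So (0.6500, -0.1549), (0.7500, h(s_1)), (0.6952, 0) are collinear:
h(s_1) = -0.1549 · (0.7500 − 0.6952) / (0.6500 − 0.6952) = -0.1549 · (0.054800)/(-0.045200) = 0.187799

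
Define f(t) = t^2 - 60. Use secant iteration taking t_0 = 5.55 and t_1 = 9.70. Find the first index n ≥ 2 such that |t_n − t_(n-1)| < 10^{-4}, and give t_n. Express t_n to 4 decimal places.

n = 6, t_n = 7.7460

f(5.55) = -29.197500, f(9.70) = 34.090000
t_2 = 9.700000 − 34.090000·(4.150000)/(63.287500) = 7.464590;  |Δ| = 2.235410
f(7.464590) = -4.279894
t_3 = 7.464590 − (-4.279894)·(-2.235410)/(-38.369894) = 7.713935;  |Δ| = 0.249344
f(7.713935) = -0.495214
t_4 = 7.713935 − (-0.495214)·(0.249344)/(3.784679) = 7.746560;  |Δ| = 0.032626
f(7.746560) = 0.009200
t_5 = 7.746560 − 0.009200·(0.032626)/(0.504414) = 7.745965;  |Δ| = 0.000595
f(7.745965) = -0.000019
t_6 = 7.745965 − (-0.000019)·(-0.000595)/(-0.009219) = 7.745967;  |Δ| = 0.000001
|t_6 − t_5| = 0.000001 < 10^{-4}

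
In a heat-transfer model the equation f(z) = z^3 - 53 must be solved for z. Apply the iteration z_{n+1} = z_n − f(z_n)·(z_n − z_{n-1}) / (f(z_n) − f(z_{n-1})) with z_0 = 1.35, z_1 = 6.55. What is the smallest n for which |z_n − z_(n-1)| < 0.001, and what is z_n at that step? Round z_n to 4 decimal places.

f(1.35) = -50.539625, f(6.55) = 228.011375
z_2 = 6.550000 − 228.011375·(5.200000)/(278.551000) = 2.293476;  |Δ| = 4.256524
f(2.293476) = -40.936250
z_3 = 2.293476 − (-40.936250)·(-4.256524)/(-268.947625) = 2.941357;  |Δ| = 0.647881
f(2.941357) = -27.552615
z_4 = 2.941357 − (-27.552615)·(0.647881)/(13.383635) = 4.275137;  |Δ| = 1.333780
f(4.275137) = 25.135804
z_5 = 4.275137 − 25.135804·(1.333780)/(52.688419) = 3.638837;  |Δ| = 0.636300
f(3.638837) = -4.817667
z_6 = 3.638837 − (-4.817667)·(-0.636300)/(-29.953471) = 3.741178;  |Δ| = 0.102341
f(3.741178) = -0.636908
z_7 = 3.741178 − (-0.636908)·(0.102341)/(4.180759) = 3.756769;  |Δ| = 0.015591
f(3.756769) = 0.020477
z_8 = 3.756769 − 0.020477·(0.015591)/(0.657385) = 3.756284;  |Δ| = 0.000486
|z_8 − z_7| = 0.000486 < 0.001

n = 8, z_n = 3.7563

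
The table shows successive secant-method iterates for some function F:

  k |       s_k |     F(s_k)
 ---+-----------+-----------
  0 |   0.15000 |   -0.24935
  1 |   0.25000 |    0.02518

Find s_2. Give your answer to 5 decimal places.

s_2 = 0.25000 − 0.02518·(0.25000 − 0.15000) / (0.02518 − (-0.24935))
   = 0.25000 − (0.0025180)/(0.2745300) = 0.2408280

0.24083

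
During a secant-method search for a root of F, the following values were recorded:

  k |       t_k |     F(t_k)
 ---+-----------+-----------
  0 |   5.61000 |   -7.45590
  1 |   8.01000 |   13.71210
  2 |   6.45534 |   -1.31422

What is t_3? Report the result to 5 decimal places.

t_3 = 6.45534 − (-1.31422)·(6.45534 − 8.01000) / (-1.31422 − 13.71210)
   = 6.45534 − (2.0431653)/(-15.0263200) = 6.5913124

6.59131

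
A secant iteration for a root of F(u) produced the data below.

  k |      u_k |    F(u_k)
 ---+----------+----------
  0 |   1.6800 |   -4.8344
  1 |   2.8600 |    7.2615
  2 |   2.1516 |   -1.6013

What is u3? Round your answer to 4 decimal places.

u3 = 2.1516 − (-1.6013)·(2.1516 − 2.8600) / (-1.6013 − 7.2615)
   = 2.1516 − (1.134361)/(-8.862800) = 2.279591

2.2796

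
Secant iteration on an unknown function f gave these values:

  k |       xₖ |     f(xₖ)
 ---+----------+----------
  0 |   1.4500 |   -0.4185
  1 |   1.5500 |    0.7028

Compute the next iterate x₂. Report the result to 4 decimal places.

1.4873

x₂ = 1.5500 − 0.7028·(1.5500 − 1.4500) / (0.7028 − (-0.4185))
   = 1.5500 − (0.070280)/(1.121300) = 1.487323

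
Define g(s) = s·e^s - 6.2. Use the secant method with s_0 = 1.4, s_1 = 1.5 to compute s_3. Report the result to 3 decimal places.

1.452

g(1.4) = -0.52272, g(1.5) = 0.52253
s_2 = 1.50000 − 0.52253·(1.50000 − 1.40000) / (0.52253 − (-0.52272)) = 1.50000 − (0.05225)/(1.04525) = 1.45001
g(1.45001) = -0.01839
s_3 = 1.45001 − (-0.01839)·(1.45001 − 1.50000) / (-0.01839 − 0.52253) = 1.45001 − (0.00092)/(-0.54092) = 1.45171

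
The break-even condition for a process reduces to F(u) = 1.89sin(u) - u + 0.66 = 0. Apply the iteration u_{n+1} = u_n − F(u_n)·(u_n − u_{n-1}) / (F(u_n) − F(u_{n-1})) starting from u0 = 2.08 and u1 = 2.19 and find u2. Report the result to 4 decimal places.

F(2.08) = 0.230221, F(2.19) = 0.009104
u2 = 2.190000 − 0.009104·(2.190000 − 2.080000) / (0.009104 − 0.230221) = 2.190000 − (0.001001)/(-0.221117) = 2.194529

2.1945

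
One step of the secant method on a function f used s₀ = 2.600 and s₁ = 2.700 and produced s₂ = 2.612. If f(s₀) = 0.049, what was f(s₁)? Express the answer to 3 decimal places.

-0.359

The secant line through (2.600, 0.049) and (2.700, f(s₁)) crosses zero at s₂ = 2.612.
So (2.600, 0.049), (2.700, f(s₁)), (2.612, 0) are collinear:
f(s₁) = 0.049 · (2.700 − 2.612) / (2.600 − 2.612) = 0.049 · (0.08800)/(-0.01200) = -0.35933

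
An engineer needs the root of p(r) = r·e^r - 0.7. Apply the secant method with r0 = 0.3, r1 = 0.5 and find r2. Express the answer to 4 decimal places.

p(0.3) = -0.295042, p(0.5) = 0.124361
r2 = 0.500000 − 0.124361·(0.500000 − 0.300000) / (0.124361 − (-0.295042)) = 0.500000 − (0.024872)/(0.419403) = 0.440696

0.4407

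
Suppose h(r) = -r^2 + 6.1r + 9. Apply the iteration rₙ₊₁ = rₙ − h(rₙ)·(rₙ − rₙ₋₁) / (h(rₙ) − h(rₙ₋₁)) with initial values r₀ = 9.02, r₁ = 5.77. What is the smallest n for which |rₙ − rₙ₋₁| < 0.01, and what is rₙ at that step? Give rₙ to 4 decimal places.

n = 5, rₙ = 7.3281

h(9.02) = -17.338400, h(5.77) = 10.904100
r₂ = 5.770000 − 10.904100·(-3.250000)/(28.242500) = 7.024787;  |Δ| = 1.254787
h(7.024787) = 2.503567
r₃ = 7.024787 − 2.503567·(1.254787)/(-8.400533) = 7.398745;  |Δ| = 0.373958
h(7.398745) = -0.609082
r₄ = 7.398745 − (-0.609082)·(0.373958)/(-3.112649) = 7.325569;  |Δ| = 0.073176
h(7.325569) = 0.022010
r₅ = 7.325569 − 0.022010·(-0.073176)/(0.631092) = 7.328121;  |Δ| = 0.002552
|r₅ − r₄| = 0.002552 < 0.01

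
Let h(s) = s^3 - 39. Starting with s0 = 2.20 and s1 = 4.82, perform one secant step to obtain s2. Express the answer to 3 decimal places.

2.933

h(2.20) = -28.35200, h(4.82) = 72.98017
s2 = 4.82000 − 72.98017·(4.82000 − 2.20000) / (72.98017 − (-28.35200)) = 4.82000 − (191.20804)/(101.33217) = 2.93306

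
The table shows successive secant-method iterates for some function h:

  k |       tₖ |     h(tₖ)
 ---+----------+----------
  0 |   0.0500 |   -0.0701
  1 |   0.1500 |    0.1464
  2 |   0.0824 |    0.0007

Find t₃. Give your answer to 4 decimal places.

0.0821

t₃ = 0.0824 − 0.0007·(0.0824 − 0.1500) / (0.0007 − 0.1464)
   = 0.0824 − (-0.000047)/(-0.145700) = 0.082075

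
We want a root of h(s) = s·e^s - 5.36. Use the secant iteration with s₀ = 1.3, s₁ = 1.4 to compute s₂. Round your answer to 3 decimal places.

h(1.3) = -0.58991, h(1.4) = 0.31728
s₂ = 1.40000 − 0.31728·(1.40000 − 1.30000) / (0.31728 − (-0.58991)) = 1.40000 − (0.03173)/(0.90719) = 1.36503

1.365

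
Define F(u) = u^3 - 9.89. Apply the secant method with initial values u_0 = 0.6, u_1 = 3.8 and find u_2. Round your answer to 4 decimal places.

F(0.6) = -9.674000, F(3.8) = 44.982000
u_2 = 3.800000 − 44.982000·(3.800000 − 0.600000) / (44.982000 − (-9.674000)) = 3.800000 − (143.942400)/(54.656000) = 1.166393

1.1664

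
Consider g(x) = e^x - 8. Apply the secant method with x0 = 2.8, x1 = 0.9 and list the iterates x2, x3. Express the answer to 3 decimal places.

g(2.8) = 8.44465, g(0.9) = -5.54040
x2 = 0.90000 − (-5.54040)·(0.90000 − 2.80000) / (-5.54040 − 8.44465) = 0.90000 − (10.52675)/(-13.98504) = 1.65272
g(1.65272) = -2.77886
x3 = 1.65272 − (-2.77886)·(1.65272 − 0.90000) / (-2.77886 − (-5.54040)) = 1.65272 − (-2.09169)/(2.76153) = 2.41015

1.653, 2.410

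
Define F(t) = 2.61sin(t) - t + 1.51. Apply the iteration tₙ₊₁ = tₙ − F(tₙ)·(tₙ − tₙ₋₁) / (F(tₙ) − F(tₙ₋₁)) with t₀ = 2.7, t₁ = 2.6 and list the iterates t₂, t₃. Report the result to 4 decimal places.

F(2.7) = -0.074539, F(2.6) = 0.255459
t₂ = 2.600000 − 0.255459·(2.600000 − 2.700000) / (0.255459 − (-0.074539)) = 2.600000 − (-0.025546)/(0.329997) = 2.677412
F(2.677412) = 0.001058
t₃ = 2.677412 − 0.001058·(2.677412 − 2.600000) / (0.001058 − 0.255459) = 2.677412 − (0.000082)/(-0.254400) = 2.677734

2.6774, 2.6777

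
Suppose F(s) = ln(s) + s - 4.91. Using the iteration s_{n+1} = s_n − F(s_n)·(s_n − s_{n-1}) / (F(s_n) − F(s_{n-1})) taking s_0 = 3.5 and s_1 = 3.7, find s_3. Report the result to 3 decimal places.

3.623

F(3.5) = -0.15724, F(3.7) = 0.09833
s_2 = 3.70000 − 0.09833·(3.70000 − 3.50000) / (0.09833 − (-0.15724)) = 3.70000 − (0.01967)/(0.25557) = 3.62305
F(3.62305) = 0.00036
s_3 = 3.62305 − 0.00036·(3.62305 − 3.70000) / (0.00036 − 0.09833) = 3.62305 − (-0.00003)/(-0.09797) = 3.62276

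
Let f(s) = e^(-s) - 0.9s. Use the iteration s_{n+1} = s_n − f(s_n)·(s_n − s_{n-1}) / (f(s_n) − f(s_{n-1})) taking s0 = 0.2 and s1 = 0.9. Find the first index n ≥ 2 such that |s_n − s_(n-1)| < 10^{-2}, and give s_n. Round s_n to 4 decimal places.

n = 4, s_n = 0.6061

f(0.2) = 0.638731, f(0.9) = -0.403430
s2 = 0.900000 − (-0.403430)·(0.700000)/(-1.042161) = 0.629023;  |Δ| = 0.270977
f(0.629023) = -0.033009
s3 = 0.629023 − (-0.033009)·(-0.270977)/(0.370421) = 0.604876;  |Δ| = 0.024147
f(0.604876) = 0.001753
s4 = 0.604876 − 0.001753·(-0.024147)/(0.034762) = 0.606094;  |Δ| = 0.001218
|s4 − s3| = 0.001218 < 10^{-2}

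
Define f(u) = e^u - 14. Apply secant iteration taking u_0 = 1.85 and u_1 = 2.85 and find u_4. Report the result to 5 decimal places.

f(1.85) = -7.6401805, f(2.85) = 3.2877818
u_2 = 2.8500000 − 3.2877818·(2.8500000 − 1.8500000) / (3.2877818 − (-7.6401805)) = 2.8500000 − (3.2877818)/(10.9279623) = 2.5491404
f(2.5491404) = -1.2038999
u_3 = 2.5491404 − (-1.2038999)·(2.5491404 − 2.8500000) / (-1.2038999 − 3.2877818) = 2.5491404 − (0.3622048)/(-4.4916817) = 2.6297795
f(2.6297795) = -0.1292895
u_4 = 2.6297795 − (-0.1292895)·(2.6297795 − 2.5491404) / (-0.1292895 − (-1.2038999)) = 2.6297795 − (-0.0104258)/(1.0746104) = 2.6394814

2.63948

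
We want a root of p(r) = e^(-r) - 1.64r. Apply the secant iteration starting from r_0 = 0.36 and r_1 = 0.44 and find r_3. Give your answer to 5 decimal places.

p(0.36) = 0.1072763, p(0.44) = -0.0775636
r_2 = 0.4400000 − (-0.0775636)·(0.4400000 − 0.3600000) / (-0.0775636 − 0.1072763) = 0.4400000 − (-0.0062051)/(-0.1848399) = 0.4064299
p(0.4064299) = -0.0005214
r_3 = 0.4064299 − (-0.0005214)·(0.4064299 − 0.4400000) / (-0.0005214 − (-0.0775636)) = 0.4064299 − (0.0000175)/(0.0770422) = 0.4062028

0.40620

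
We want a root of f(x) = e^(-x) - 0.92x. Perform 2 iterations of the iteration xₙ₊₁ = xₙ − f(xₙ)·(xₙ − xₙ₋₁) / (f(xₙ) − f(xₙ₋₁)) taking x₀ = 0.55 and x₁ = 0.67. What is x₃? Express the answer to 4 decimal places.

f(0.55) = 0.070950, f(0.67) = -0.104691
x₂ = 0.670000 − (-0.104691)·(0.670000 − 0.550000) / (-0.104691 − 0.070950) = 0.670000 − (-0.012563)/(-0.175641) = 0.598474
f(0.598474) = -0.000946
x₃ = 0.598474 − (-0.000946)·(0.598474 − 0.670000) / (-0.000946 − (-0.104691)) = 0.598474 − (0.000068)/(0.103746) = 0.597822

0.5978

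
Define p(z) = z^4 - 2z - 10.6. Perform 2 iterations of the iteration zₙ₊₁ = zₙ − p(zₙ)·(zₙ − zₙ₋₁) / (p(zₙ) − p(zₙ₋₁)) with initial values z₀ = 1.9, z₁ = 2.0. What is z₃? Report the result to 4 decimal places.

p(1.9) = -1.367900, p(2.0) = 1.400000
z₂ = 2.000000 − 1.400000·(2.000000 − 1.900000) / (1.400000 − (-1.367900)) = 2.000000 − (0.140000)/(2.767900) = 1.949420
p(1.949420) = -0.057025
z₃ = 1.949420 − (-0.057025)·(1.949420 − 2.000000) / (-0.057025 − 1.400000) = 1.949420 − (0.002884)/(-1.457025) = 1.951400

1.9514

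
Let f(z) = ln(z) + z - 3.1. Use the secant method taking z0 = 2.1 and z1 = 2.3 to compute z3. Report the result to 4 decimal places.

f(2.1) = -0.258063, f(2.3) = 0.032909
z2 = 2.300000 − 0.032909·(2.300000 − 2.100000) / (0.032909 − (-0.258063)) = 2.300000 − (0.006582)/(0.290972) = 2.277380
f(2.277380) = 0.000405
z3 = 2.277380 − 0.000405·(2.277380 − 2.300000) / (0.000405 − 0.032909) = 2.277380 − (-0.000009)/(-0.032504) = 2.277098

2.2771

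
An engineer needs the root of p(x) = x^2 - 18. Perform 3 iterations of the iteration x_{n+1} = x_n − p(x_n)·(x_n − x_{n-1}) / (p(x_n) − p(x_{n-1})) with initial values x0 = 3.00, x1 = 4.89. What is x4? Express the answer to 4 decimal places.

p(3.00) = -9.000000, p(4.89) = 5.912100
x2 = 4.890000 − 5.912100·(4.890000 − 3.000000) / (5.912100 − (-9.000000)) = 4.890000 − (11.173869)/(14.912100) = 4.140684
p(4.140684) = -0.854733
x3 = 4.140684 − (-0.854733)·(4.140684 − 4.890000) / (-0.854733 − 5.912100) = 4.140684 − (0.640464)/(-6.766833) = 4.235332
p(4.235332) = -0.061963
x4 = 4.235332 − (-0.061963)·(4.235332 − 4.140684) / (-0.061963 − (-0.854733)) = 4.235332 − (-0.005865)/(0.792770) = 4.242730

4.2427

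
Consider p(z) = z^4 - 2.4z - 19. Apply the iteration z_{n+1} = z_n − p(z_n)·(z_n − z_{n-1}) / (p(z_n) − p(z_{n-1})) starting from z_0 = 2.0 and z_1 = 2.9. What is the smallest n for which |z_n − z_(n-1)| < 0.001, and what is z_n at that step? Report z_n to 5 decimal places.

n = 6, z_n = 2.22094

p(2.0) = -7.8000000, p(2.9) = 44.7681000
z_2 = 2.9000000 − 44.7681000·(0.9000000)/(52.5681000) = 2.1335411;  |Δ| = 0.7664589
p(2.1335411) = -3.3998176
z_3 = 2.1335411 − (-3.3998176)·(-0.7664589)/(-48.1679176) = 2.1876397;  |Δ| = 0.0540987
p(2.1876397) = -1.3467636
z_4 = 2.1876397 − (-1.3467636)·(0.0540987)/(2.0530540) = 2.2231274;  |Δ| = 0.0354877
p(2.2231274) = 0.0907793
z_5 = 2.2231274 − 0.0907793·(0.0354877)/(1.4375428) = 2.2208864;  |Δ| = 0.0022410
p(2.2208864) = -0.0021845
z_6 = 2.2208864 − (-0.0021845)·(-0.0022410)/(-0.0929638) = 2.2209391;  |Δ| = 0.0000527
|z_6 − z_5| = 0.0000527 < 0.001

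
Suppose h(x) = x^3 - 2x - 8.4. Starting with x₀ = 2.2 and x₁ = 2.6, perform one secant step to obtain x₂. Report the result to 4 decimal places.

2.3405

h(2.2) = -2.152000, h(2.6) = 3.976000
x₂ = 2.600000 − 3.976000·(2.600000 − 2.200000) / (3.976000 − (-2.152000)) = 2.600000 − (1.590400)/(6.128000) = 2.340470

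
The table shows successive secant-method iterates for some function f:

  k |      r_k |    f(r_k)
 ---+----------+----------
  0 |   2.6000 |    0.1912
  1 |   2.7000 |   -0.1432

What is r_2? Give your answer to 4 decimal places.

2.6572

r_2 = 2.7000 − (-0.1432)·(2.7000 − 2.6000) / (-0.1432 − 0.1912)
   = 2.7000 − (-0.014320)/(-0.334400) = 2.657177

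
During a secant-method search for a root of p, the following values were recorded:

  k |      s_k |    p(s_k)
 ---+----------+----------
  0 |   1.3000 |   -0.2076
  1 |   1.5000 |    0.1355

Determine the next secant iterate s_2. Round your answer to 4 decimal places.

1.4210

s_2 = 1.5000 − 0.1355·(1.5000 − 1.3000) / (0.1355 − (-0.2076))
   = 1.5000 − (0.027100)/(0.343100) = 1.421014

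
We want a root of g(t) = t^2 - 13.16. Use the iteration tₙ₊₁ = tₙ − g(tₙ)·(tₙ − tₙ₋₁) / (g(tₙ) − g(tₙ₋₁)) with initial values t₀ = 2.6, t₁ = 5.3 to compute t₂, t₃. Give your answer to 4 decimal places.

3.4101, 3.5859

g(2.6) = -6.400000, g(5.3) = 14.930000
t₂ = 5.300000 − 14.930000·(5.300000 − 2.600000) / (14.930000 − (-6.400000)) = 5.300000 − (40.311000)/(21.330000) = 3.410127
g(3.410127) = -1.531037
t₃ = 3.410127 − (-1.531037)·(3.410127 − 5.300000) / (-1.531037 − 14.930000) = 3.410127 − (2.893466)/(-16.461037) = 3.585903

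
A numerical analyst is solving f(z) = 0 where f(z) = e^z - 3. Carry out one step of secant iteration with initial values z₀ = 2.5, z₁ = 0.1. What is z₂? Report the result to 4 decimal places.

0.5105

f(2.5) = 9.182494, f(0.1) = -1.894829
z₂ = 0.100000 − (-1.894829)·(0.100000 − 2.500000) / (-1.894829 − 9.182494) = 0.100000 − (4.547590)/(-11.077323) = 0.510531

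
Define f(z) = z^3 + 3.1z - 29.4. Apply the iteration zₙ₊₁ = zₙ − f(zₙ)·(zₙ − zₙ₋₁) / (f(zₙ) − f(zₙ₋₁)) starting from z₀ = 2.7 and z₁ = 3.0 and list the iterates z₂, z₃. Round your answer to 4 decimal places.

2.7490, 2.7527

f(2.7) = -1.347000, f(3.0) = 6.900000
z₂ = 3.000000 − 6.900000·(3.000000 − 2.700000) / (6.900000 − (-1.347000)) = 3.000000 − (2.070000)/(8.247000) = 2.749000
f(2.749000) = -0.103914
z₃ = 2.749000 − (-0.103914)·(2.749000 − 3.000000) / (-0.103914 − 6.900000) = 2.749000 − (0.026082)/(-7.003914) = 2.752724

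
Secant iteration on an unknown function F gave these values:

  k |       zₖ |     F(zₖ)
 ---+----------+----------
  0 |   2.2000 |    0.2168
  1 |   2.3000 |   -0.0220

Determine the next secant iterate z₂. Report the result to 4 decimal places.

z₂ = 2.3000 − (-0.0220)·(2.3000 − 2.2000) / (-0.0220 − 0.2168)
   = 2.3000 − (-0.002200)/(-0.238800) = 2.290787

2.2908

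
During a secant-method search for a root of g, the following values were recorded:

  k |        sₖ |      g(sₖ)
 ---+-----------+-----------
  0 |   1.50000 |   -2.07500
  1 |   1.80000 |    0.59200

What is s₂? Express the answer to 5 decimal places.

s₂ = 1.80000 − 0.59200·(1.80000 − 1.50000) / (0.59200 − (-2.07500))
   = 1.80000 − (0.1776000)/(2.6670000) = 1.7334083

1.73341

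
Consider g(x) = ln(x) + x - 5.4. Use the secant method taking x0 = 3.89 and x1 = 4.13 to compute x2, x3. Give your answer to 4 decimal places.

g(3.89) = -0.151591, g(4.13) = 0.148277
x2 = 4.130000 − 0.148277·(4.130000 − 3.890000) / (0.148277 − (-0.151591)) = 4.130000 − (0.035587)/(0.299868) = 4.011326
g(4.011326) = 0.000448
x3 = 4.011326 − 0.000448·(4.011326 − 4.130000) / (0.000448 − 0.148277) = 4.011326 − (-0.000053)/(-0.147830) = 4.010966

4.0113, 4.0110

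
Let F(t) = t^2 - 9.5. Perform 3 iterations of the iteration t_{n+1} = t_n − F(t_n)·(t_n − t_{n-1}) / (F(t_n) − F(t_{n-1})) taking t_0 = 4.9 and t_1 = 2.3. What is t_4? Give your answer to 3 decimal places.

3.081

F(4.9) = 14.51000, F(2.3) = -4.21000
t_2 = 2.30000 − (-4.21000)·(2.30000 − 4.90000) / (-4.21000 − 14.51000) = 2.30000 − (10.94600)/(-18.72000) = 2.88472
F(2.88472) = -1.17838
t_3 = 2.88472 − (-1.17838)·(2.88472 − 2.30000) / (-1.17838 − (-4.21000)) = 2.88472 − (-0.68902)/(3.03162) = 3.11200
F(3.11200) = 0.18455
t_4 = 3.11200 − 0.18455·(3.11200 − 2.88472) / (0.18455 − (-1.17838)) = 3.11200 − (0.04194)/(1.36293) = 3.08123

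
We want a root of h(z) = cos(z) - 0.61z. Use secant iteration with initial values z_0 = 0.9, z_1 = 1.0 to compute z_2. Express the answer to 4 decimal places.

h(0.9) = 0.072610, h(1.0) = -0.069698
z_2 = 1.000000 − (-0.069698)·(1.000000 − 0.900000) / (-0.069698 − 0.072610) = 1.000000 − (-0.006970)/(-0.142308) = 0.951023

0.9510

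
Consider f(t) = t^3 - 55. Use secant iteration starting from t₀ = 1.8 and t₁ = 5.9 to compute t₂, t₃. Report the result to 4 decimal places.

2.8102, 3.3636

f(1.8) = -49.168000, f(5.9) = 150.379000
t₂ = 5.900000 − 150.379000·(5.900000 − 1.800000) / (150.379000 − (-49.168000)) = 5.900000 − (616.553900)/(199.547000) = 2.810232
f(2.810232) = -32.806459
t₃ = 2.810232 − (-32.806459)·(2.810232 − 5.900000) / (-32.806459 − 150.379000) = 2.810232 − (101.364340)/(-183.185459) = 3.363575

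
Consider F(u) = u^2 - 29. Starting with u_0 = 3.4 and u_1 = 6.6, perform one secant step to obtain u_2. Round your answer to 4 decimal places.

5.1440

F(3.4) = -17.440000, F(6.6) = 14.560000
u_2 = 6.600000 − 14.560000·(6.600000 − 3.400000) / (14.560000 − (-17.440000)) = 6.600000 − (46.592000)/(32.000000) = 5.144000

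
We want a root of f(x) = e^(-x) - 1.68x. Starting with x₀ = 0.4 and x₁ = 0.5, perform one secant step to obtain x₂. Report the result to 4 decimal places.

f(0.4) = -0.001680, f(0.5) = -0.233469
x₂ = 0.500000 − (-0.233469)·(0.500000 − 0.400000) / (-0.233469 − (-0.001680)) = 0.500000 − (-0.023347)/(-0.231789) = 0.399275

0.3993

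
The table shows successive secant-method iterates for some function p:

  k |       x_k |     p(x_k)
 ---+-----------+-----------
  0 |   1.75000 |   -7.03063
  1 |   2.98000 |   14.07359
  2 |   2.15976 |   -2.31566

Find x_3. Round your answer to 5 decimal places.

2.27565

x_3 = 2.15976 − (-2.31566)·(2.15976 − 2.98000) / (-2.31566 − 14.07359)
   = 2.15976 − (1.8993970)/(-16.3892500) = 2.2756529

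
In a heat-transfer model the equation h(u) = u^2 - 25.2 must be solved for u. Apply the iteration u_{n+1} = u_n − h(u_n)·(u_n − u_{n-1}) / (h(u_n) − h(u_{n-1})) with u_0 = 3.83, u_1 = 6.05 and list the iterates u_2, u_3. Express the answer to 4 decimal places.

4.8959, 5.0083

h(3.83) = -10.531100, h(6.05) = 11.402500
u_2 = 6.050000 − 11.402500·(6.050000 − 3.830000) / (11.402500 − (-10.531100)) = 6.050000 − (25.313550)/(21.933600) = 4.895901
h(4.895901) = -1.230155
u_3 = 4.895901 − (-1.230155)·(4.895901 − 6.050000) / (-1.230155 − 11.402500) = 4.895901 − (1.419721)/(-12.632655) = 5.008286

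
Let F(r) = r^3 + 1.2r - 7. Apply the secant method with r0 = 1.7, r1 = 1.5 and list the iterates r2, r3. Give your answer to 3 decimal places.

F(1.7) = -0.04700, F(1.5) = -1.82500
r2 = 1.50000 − (-1.82500)·(1.50000 − 1.70000) / (-1.82500 − (-0.04700)) = 1.50000 − (0.36500)/(-1.77800) = 1.70529
F(1.70529) = 0.00532
r3 = 1.70529 − 0.00532·(1.70529 − 1.50000) / (0.00532 − (-1.82500)) = 1.70529 − (0.00109)/(1.83032) = 1.70469

1.705, 1.705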